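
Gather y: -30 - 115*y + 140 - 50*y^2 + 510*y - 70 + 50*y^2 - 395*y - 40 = 0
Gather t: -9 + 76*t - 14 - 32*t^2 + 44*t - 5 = -32*t^2 + 120*t - 28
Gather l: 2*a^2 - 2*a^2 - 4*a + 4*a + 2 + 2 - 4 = 0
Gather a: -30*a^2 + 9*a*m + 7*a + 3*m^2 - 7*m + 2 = -30*a^2 + a*(9*m + 7) + 3*m^2 - 7*m + 2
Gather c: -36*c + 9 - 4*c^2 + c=-4*c^2 - 35*c + 9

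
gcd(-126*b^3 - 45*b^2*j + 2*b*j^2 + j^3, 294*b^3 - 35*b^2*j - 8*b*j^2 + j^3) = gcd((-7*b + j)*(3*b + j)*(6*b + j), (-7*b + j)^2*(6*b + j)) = 42*b^2 + b*j - j^2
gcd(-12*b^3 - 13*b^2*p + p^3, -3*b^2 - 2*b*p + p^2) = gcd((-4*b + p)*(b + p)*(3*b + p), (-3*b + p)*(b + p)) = b + p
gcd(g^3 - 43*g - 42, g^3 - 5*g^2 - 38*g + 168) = g^2 - g - 42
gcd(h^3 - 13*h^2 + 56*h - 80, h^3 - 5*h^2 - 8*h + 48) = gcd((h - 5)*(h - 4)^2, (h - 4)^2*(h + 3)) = h^2 - 8*h + 16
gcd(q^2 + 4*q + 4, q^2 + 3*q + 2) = q + 2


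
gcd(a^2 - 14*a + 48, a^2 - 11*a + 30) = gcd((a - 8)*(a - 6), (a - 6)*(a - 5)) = a - 6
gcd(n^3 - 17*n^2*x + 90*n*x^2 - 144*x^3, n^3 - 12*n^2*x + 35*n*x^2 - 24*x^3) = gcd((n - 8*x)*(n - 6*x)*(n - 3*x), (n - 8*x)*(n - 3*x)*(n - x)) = n^2 - 11*n*x + 24*x^2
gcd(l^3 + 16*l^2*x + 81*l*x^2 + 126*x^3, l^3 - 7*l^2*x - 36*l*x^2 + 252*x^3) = l + 6*x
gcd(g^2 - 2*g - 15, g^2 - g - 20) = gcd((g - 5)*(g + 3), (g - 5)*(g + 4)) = g - 5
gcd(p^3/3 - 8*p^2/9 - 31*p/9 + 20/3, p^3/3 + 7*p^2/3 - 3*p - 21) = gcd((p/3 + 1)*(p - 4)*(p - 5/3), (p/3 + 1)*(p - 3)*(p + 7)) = p + 3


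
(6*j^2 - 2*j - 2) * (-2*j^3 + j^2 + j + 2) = -12*j^5 + 10*j^4 + 8*j^3 + 8*j^2 - 6*j - 4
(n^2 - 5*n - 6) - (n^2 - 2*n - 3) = -3*n - 3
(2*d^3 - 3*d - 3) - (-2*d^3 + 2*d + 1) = 4*d^3 - 5*d - 4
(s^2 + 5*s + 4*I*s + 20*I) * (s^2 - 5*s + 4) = s^4 + 4*I*s^3 - 21*s^2 + 20*s - 84*I*s + 80*I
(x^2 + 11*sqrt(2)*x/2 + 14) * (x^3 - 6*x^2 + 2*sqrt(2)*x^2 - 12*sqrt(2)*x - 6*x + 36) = x^5 - 6*x^4 + 15*sqrt(2)*x^4/2 - 45*sqrt(2)*x^3 + 30*x^3 - 180*x^2 - 5*sqrt(2)*x^2 - 84*x + 30*sqrt(2)*x + 504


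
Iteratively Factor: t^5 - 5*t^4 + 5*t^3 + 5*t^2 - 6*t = (t)*(t^4 - 5*t^3 + 5*t^2 + 5*t - 6) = t*(t + 1)*(t^3 - 6*t^2 + 11*t - 6) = t*(t - 3)*(t + 1)*(t^2 - 3*t + 2) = t*(t - 3)*(t - 2)*(t + 1)*(t - 1)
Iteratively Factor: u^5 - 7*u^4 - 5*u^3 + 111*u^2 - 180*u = (u - 5)*(u^4 - 2*u^3 - 15*u^2 + 36*u) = (u - 5)*(u - 3)*(u^3 + u^2 - 12*u) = (u - 5)*(u - 3)^2*(u^2 + 4*u) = (u - 5)*(u - 3)^2*(u + 4)*(u)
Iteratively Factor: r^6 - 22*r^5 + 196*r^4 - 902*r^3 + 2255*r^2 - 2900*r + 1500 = (r - 5)*(r^5 - 17*r^4 + 111*r^3 - 347*r^2 + 520*r - 300) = (r - 5)*(r - 3)*(r^4 - 14*r^3 + 69*r^2 - 140*r + 100) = (r - 5)*(r - 3)*(r - 2)*(r^3 - 12*r^2 + 45*r - 50) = (r - 5)*(r - 3)*(r - 2)^2*(r^2 - 10*r + 25) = (r - 5)^2*(r - 3)*(r - 2)^2*(r - 5)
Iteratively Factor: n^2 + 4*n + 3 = (n + 1)*(n + 3)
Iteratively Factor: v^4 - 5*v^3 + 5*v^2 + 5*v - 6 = (v + 1)*(v^3 - 6*v^2 + 11*v - 6) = (v - 1)*(v + 1)*(v^2 - 5*v + 6) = (v - 2)*(v - 1)*(v + 1)*(v - 3)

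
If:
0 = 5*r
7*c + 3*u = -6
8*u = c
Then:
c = -48/59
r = 0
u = -6/59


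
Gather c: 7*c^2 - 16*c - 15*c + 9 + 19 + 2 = 7*c^2 - 31*c + 30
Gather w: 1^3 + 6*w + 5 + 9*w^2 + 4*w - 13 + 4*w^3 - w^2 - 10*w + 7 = 4*w^3 + 8*w^2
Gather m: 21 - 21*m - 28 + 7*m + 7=-14*m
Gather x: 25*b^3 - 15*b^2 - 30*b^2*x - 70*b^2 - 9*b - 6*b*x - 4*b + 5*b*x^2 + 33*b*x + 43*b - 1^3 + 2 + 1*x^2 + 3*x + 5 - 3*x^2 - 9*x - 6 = 25*b^3 - 85*b^2 + 30*b + x^2*(5*b - 2) + x*(-30*b^2 + 27*b - 6)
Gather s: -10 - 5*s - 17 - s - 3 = -6*s - 30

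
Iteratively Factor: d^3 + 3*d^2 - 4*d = (d - 1)*(d^2 + 4*d) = d*(d - 1)*(d + 4)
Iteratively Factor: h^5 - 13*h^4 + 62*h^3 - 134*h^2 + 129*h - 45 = (h - 3)*(h^4 - 10*h^3 + 32*h^2 - 38*h + 15) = (h - 3)*(h - 1)*(h^3 - 9*h^2 + 23*h - 15) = (h - 3)*(h - 1)^2*(h^2 - 8*h + 15) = (h - 3)^2*(h - 1)^2*(h - 5)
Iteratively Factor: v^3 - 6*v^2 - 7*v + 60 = (v - 4)*(v^2 - 2*v - 15) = (v - 4)*(v + 3)*(v - 5)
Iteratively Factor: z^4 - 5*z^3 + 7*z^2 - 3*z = (z - 1)*(z^3 - 4*z^2 + 3*z) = (z - 1)^2*(z^2 - 3*z) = (z - 3)*(z - 1)^2*(z)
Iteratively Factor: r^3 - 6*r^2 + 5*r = (r - 5)*(r^2 - r) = r*(r - 5)*(r - 1)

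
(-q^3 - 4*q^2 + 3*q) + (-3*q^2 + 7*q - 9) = -q^3 - 7*q^2 + 10*q - 9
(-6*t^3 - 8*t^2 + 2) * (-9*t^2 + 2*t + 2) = 54*t^5 + 60*t^4 - 28*t^3 - 34*t^2 + 4*t + 4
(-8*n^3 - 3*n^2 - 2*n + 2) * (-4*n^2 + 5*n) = 32*n^5 - 28*n^4 - 7*n^3 - 18*n^2 + 10*n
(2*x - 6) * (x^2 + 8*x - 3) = 2*x^3 + 10*x^2 - 54*x + 18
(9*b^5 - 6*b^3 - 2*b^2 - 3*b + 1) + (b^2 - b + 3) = 9*b^5 - 6*b^3 - b^2 - 4*b + 4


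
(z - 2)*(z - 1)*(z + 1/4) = z^3 - 11*z^2/4 + 5*z/4 + 1/2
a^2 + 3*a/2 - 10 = (a - 5/2)*(a + 4)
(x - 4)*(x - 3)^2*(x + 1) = x^4 - 9*x^3 + 23*x^2 - 3*x - 36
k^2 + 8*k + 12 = (k + 2)*(k + 6)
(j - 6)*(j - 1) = j^2 - 7*j + 6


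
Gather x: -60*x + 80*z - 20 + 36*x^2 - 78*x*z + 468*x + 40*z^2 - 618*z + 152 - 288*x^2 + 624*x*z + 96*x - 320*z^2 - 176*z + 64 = -252*x^2 + x*(546*z + 504) - 280*z^2 - 714*z + 196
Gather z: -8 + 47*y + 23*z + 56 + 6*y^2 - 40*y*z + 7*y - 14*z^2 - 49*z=6*y^2 + 54*y - 14*z^2 + z*(-40*y - 26) + 48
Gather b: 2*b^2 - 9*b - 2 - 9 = 2*b^2 - 9*b - 11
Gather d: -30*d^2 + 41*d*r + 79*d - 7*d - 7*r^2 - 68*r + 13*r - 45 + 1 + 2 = -30*d^2 + d*(41*r + 72) - 7*r^2 - 55*r - 42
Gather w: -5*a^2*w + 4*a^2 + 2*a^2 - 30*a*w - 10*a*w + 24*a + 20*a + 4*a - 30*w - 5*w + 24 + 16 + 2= 6*a^2 + 48*a + w*(-5*a^2 - 40*a - 35) + 42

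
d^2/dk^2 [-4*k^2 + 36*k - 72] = -8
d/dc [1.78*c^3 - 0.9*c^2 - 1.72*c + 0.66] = 5.34*c^2 - 1.8*c - 1.72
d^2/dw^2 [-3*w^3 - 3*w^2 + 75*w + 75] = -18*w - 6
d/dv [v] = 1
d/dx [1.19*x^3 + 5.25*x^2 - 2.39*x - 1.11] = 3.57*x^2 + 10.5*x - 2.39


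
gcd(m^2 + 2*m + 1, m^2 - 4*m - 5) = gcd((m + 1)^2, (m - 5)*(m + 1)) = m + 1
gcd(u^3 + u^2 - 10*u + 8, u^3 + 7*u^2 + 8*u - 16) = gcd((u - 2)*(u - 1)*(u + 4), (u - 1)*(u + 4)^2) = u^2 + 3*u - 4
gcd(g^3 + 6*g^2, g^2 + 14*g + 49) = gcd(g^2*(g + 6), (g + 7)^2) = 1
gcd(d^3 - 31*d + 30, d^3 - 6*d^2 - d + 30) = d - 5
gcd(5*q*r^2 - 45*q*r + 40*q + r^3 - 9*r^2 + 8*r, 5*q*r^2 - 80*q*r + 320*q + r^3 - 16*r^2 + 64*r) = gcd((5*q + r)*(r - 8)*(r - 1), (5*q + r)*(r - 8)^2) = 5*q*r - 40*q + r^2 - 8*r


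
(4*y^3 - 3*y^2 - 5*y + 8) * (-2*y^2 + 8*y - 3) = -8*y^5 + 38*y^4 - 26*y^3 - 47*y^2 + 79*y - 24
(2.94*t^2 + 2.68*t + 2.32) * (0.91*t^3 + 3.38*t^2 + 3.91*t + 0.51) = 2.6754*t^5 + 12.376*t^4 + 22.665*t^3 + 19.8198*t^2 + 10.438*t + 1.1832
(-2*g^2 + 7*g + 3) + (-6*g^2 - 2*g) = -8*g^2 + 5*g + 3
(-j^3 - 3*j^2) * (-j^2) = j^5 + 3*j^4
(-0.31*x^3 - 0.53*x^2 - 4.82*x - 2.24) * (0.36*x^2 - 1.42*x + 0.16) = -0.1116*x^5 + 0.2494*x^4 - 1.0322*x^3 + 5.9532*x^2 + 2.4096*x - 0.3584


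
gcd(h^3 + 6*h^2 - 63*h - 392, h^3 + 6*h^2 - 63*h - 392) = h^3 + 6*h^2 - 63*h - 392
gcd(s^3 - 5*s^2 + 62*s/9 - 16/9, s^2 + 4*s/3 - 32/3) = s - 8/3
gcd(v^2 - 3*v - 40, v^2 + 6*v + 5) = v + 5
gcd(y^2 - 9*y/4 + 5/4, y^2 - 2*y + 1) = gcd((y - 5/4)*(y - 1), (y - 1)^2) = y - 1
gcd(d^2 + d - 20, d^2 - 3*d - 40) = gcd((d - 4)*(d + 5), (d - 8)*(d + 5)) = d + 5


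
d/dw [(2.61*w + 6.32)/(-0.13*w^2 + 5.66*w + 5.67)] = (0.3393*w^2 + 1.6432*w - 20.9725)/(0.0169*w^4 - 1.4716*w^3 + 30.5614*w^2 + 64.1844*w + 32.1489)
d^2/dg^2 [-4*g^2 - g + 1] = -8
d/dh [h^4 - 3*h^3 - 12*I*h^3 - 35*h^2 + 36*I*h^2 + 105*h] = 4*h^3 + h^2*(-9 - 36*I) + h*(-70 + 72*I) + 105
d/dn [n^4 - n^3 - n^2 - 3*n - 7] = 4*n^3 - 3*n^2 - 2*n - 3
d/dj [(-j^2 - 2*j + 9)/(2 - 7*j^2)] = 2*(-7*j^2 + 61*j - 2)/(49*j^4 - 28*j^2 + 4)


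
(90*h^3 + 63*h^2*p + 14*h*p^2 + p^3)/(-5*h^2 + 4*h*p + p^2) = (18*h^2 + 9*h*p + p^2)/(-h + p)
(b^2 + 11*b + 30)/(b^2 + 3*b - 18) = (b + 5)/(b - 3)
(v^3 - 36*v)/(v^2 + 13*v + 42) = v*(v - 6)/(v + 7)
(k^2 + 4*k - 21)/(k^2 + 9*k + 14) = (k - 3)/(k + 2)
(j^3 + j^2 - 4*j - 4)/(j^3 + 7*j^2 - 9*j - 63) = (j^3 + j^2 - 4*j - 4)/(j^3 + 7*j^2 - 9*j - 63)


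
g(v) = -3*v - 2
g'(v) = -3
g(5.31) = -17.93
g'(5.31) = -3.00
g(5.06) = -17.18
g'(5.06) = -3.00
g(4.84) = -16.52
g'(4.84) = -3.00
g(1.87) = -7.61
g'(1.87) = -3.00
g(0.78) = -4.34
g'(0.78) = -3.00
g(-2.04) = 4.12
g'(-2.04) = -3.00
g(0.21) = -2.63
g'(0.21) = -3.00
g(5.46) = -18.38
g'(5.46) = -3.00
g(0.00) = -2.00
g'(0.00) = -3.00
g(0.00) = -2.00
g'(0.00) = -3.00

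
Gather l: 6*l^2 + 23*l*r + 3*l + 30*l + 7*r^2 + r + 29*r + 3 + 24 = 6*l^2 + l*(23*r + 33) + 7*r^2 + 30*r + 27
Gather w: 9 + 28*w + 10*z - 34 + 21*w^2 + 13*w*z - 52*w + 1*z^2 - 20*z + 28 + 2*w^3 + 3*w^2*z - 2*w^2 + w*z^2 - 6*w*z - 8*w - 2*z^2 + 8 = 2*w^3 + w^2*(3*z + 19) + w*(z^2 + 7*z - 32) - z^2 - 10*z + 11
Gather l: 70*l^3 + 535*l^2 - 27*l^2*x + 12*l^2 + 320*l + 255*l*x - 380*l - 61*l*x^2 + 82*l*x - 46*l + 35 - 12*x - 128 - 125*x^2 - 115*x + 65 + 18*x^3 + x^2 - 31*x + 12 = 70*l^3 + l^2*(547 - 27*x) + l*(-61*x^2 + 337*x - 106) + 18*x^3 - 124*x^2 - 158*x - 16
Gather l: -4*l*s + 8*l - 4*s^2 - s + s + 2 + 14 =l*(8 - 4*s) - 4*s^2 + 16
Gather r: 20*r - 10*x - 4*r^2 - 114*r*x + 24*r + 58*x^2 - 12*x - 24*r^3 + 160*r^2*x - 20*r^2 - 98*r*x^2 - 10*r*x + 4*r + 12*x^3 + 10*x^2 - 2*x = -24*r^3 + r^2*(160*x - 24) + r*(-98*x^2 - 124*x + 48) + 12*x^3 + 68*x^2 - 24*x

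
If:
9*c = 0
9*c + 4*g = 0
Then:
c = 0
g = 0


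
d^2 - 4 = (d - 2)*(d + 2)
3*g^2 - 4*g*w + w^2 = (-3*g + w)*(-g + w)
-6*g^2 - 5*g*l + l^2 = (-6*g + l)*(g + l)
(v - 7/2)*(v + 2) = v^2 - 3*v/2 - 7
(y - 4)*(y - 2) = y^2 - 6*y + 8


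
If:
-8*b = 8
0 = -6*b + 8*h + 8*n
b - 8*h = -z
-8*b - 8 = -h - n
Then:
No Solution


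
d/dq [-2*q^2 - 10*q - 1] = -4*q - 10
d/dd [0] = 0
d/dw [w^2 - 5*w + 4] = 2*w - 5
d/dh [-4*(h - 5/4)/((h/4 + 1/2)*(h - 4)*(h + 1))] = 4*(8*h^3 - 19*h^2 + 10*h + 82)/(h^6 - 2*h^5 - 19*h^4 + 4*h^3 + 116*h^2 + 160*h + 64)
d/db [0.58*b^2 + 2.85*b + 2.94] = 1.16*b + 2.85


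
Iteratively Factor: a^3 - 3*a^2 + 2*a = (a - 2)*(a^2 - a) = a*(a - 2)*(a - 1)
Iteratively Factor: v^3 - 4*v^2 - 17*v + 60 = (v - 3)*(v^2 - v - 20) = (v - 5)*(v - 3)*(v + 4)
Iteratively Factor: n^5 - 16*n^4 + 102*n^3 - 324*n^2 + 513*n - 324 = (n - 3)*(n^4 - 13*n^3 + 63*n^2 - 135*n + 108) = (n - 3)^2*(n^3 - 10*n^2 + 33*n - 36) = (n - 3)^3*(n^2 - 7*n + 12) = (n - 3)^4*(n - 4)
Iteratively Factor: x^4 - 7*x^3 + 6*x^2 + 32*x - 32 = (x - 1)*(x^3 - 6*x^2 + 32) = (x - 1)*(x + 2)*(x^2 - 8*x + 16) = (x - 4)*(x - 1)*(x + 2)*(x - 4)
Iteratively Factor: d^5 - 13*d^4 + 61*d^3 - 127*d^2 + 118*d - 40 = (d - 4)*(d^4 - 9*d^3 + 25*d^2 - 27*d + 10) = (d - 4)*(d - 1)*(d^3 - 8*d^2 + 17*d - 10) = (d - 5)*(d - 4)*(d - 1)*(d^2 - 3*d + 2) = (d - 5)*(d - 4)*(d - 2)*(d - 1)*(d - 1)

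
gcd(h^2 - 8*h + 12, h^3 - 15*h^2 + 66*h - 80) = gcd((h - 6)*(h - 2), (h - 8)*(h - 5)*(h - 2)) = h - 2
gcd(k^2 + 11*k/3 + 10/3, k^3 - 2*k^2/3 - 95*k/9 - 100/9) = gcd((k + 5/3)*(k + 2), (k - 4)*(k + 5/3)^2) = k + 5/3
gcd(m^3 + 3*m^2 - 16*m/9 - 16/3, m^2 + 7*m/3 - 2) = m + 3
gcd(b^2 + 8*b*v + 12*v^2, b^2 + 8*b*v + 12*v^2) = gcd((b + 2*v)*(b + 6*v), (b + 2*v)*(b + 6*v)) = b^2 + 8*b*v + 12*v^2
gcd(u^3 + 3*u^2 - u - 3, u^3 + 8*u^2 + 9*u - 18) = u^2 + 2*u - 3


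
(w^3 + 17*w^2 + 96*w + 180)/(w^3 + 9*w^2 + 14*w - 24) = (w^2 + 11*w + 30)/(w^2 + 3*w - 4)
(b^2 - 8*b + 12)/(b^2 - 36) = (b - 2)/(b + 6)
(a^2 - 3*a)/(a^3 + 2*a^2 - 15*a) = 1/(a + 5)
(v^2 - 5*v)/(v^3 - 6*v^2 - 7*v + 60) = v/(v^2 - v - 12)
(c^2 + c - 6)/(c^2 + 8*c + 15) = (c - 2)/(c + 5)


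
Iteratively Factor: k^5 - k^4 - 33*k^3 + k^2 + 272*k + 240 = (k + 3)*(k^4 - 4*k^3 - 21*k^2 + 64*k + 80) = (k - 4)*(k + 3)*(k^3 - 21*k - 20) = (k - 4)*(k + 3)*(k + 4)*(k^2 - 4*k - 5) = (k - 4)*(k + 1)*(k + 3)*(k + 4)*(k - 5)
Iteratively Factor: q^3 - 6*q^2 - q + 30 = (q + 2)*(q^2 - 8*q + 15) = (q - 3)*(q + 2)*(q - 5)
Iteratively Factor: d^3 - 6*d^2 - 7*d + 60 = (d - 4)*(d^2 - 2*d - 15) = (d - 4)*(d + 3)*(d - 5)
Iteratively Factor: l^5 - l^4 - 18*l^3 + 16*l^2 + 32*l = (l - 2)*(l^4 + l^3 - 16*l^2 - 16*l) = (l - 4)*(l - 2)*(l^3 + 5*l^2 + 4*l) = (l - 4)*(l - 2)*(l + 1)*(l^2 + 4*l) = (l - 4)*(l - 2)*(l + 1)*(l + 4)*(l)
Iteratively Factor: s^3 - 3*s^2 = (s)*(s^2 - 3*s) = s*(s - 3)*(s)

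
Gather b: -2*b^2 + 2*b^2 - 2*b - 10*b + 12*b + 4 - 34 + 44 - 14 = 0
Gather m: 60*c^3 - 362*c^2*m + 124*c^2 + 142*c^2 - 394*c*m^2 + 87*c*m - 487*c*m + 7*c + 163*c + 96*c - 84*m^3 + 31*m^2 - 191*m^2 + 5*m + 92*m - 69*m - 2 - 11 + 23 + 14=60*c^3 + 266*c^2 + 266*c - 84*m^3 + m^2*(-394*c - 160) + m*(-362*c^2 - 400*c + 28) + 24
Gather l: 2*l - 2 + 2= 2*l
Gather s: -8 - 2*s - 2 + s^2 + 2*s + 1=s^2 - 9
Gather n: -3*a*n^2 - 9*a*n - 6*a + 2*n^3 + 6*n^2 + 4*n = -6*a + 2*n^3 + n^2*(6 - 3*a) + n*(4 - 9*a)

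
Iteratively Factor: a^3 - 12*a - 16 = (a + 2)*(a^2 - 2*a - 8) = (a - 4)*(a + 2)*(a + 2)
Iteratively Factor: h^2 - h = (h - 1)*(h)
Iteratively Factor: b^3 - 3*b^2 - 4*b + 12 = (b - 2)*(b^2 - b - 6) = (b - 3)*(b - 2)*(b + 2)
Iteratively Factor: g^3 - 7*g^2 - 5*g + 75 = (g + 3)*(g^2 - 10*g + 25) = (g - 5)*(g + 3)*(g - 5)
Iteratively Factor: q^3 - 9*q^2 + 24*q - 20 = (q - 2)*(q^2 - 7*q + 10) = (q - 2)^2*(q - 5)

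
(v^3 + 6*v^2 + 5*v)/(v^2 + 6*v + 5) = v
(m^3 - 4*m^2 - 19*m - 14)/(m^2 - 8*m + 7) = (m^2 + 3*m + 2)/(m - 1)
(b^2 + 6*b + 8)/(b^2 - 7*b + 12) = (b^2 + 6*b + 8)/(b^2 - 7*b + 12)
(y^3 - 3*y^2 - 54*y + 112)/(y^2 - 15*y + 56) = (y^2 + 5*y - 14)/(y - 7)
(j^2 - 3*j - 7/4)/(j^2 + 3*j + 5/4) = (2*j - 7)/(2*j + 5)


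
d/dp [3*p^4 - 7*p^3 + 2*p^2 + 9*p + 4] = 12*p^3 - 21*p^2 + 4*p + 9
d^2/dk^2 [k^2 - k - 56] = 2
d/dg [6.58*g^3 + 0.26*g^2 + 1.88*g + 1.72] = 19.74*g^2 + 0.52*g + 1.88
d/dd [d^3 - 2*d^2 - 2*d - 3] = 3*d^2 - 4*d - 2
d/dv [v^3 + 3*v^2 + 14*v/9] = 3*v^2 + 6*v + 14/9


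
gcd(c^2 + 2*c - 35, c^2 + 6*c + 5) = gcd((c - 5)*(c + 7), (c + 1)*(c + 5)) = 1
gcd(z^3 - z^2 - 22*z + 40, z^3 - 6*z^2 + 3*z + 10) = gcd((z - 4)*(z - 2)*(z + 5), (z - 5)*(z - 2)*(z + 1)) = z - 2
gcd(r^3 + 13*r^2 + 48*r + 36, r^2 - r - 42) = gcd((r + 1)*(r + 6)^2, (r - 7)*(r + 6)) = r + 6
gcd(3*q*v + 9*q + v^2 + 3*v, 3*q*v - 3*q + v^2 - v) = 3*q + v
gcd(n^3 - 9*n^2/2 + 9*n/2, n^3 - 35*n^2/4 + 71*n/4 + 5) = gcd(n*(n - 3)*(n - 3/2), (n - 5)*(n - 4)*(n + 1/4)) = 1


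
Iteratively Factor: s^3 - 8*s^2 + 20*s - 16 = (s - 4)*(s^2 - 4*s + 4) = (s - 4)*(s - 2)*(s - 2)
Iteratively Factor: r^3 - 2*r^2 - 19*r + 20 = (r - 1)*(r^2 - r - 20) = (r - 1)*(r + 4)*(r - 5)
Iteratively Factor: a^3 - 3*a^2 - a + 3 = (a - 3)*(a^2 - 1) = (a - 3)*(a + 1)*(a - 1)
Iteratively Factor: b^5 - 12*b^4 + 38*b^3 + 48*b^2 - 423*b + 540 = (b - 5)*(b^4 - 7*b^3 + 3*b^2 + 63*b - 108) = (b - 5)*(b + 3)*(b^3 - 10*b^2 + 33*b - 36) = (b - 5)*(b - 4)*(b + 3)*(b^2 - 6*b + 9) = (b - 5)*(b - 4)*(b - 3)*(b + 3)*(b - 3)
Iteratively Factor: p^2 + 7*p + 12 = (p + 3)*(p + 4)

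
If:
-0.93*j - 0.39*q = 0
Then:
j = -0.419354838709677*q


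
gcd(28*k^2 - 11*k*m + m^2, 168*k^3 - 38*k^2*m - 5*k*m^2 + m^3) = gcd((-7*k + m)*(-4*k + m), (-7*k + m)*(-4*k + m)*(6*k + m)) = 28*k^2 - 11*k*m + m^2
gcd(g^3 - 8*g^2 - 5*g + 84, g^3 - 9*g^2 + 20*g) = g - 4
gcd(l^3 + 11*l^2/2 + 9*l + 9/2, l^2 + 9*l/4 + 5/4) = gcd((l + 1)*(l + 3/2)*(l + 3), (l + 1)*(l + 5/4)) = l + 1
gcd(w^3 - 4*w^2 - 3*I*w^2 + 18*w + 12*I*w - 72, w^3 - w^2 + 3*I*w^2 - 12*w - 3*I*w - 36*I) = w^2 + w*(-4 + 3*I) - 12*I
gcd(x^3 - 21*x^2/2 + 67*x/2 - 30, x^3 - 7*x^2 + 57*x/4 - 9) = x^2 - 11*x/2 + 6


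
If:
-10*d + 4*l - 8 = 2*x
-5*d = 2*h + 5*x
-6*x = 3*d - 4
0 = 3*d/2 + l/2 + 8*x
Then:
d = 52/11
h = -250/33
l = 428/33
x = -56/33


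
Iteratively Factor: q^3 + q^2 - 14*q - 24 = (q + 2)*(q^2 - q - 12) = (q - 4)*(q + 2)*(q + 3)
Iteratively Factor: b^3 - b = (b)*(b^2 - 1) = b*(b + 1)*(b - 1)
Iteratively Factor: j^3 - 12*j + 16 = (j - 2)*(j^2 + 2*j - 8) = (j - 2)^2*(j + 4)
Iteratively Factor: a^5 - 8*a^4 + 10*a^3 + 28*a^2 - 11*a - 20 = (a + 1)*(a^4 - 9*a^3 + 19*a^2 + 9*a - 20) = (a - 5)*(a + 1)*(a^3 - 4*a^2 - a + 4) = (a - 5)*(a - 1)*(a + 1)*(a^2 - 3*a - 4) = (a - 5)*(a - 1)*(a + 1)^2*(a - 4)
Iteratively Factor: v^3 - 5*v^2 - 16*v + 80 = (v + 4)*(v^2 - 9*v + 20) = (v - 4)*(v + 4)*(v - 5)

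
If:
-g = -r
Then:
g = r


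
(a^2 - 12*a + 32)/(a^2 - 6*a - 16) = (a - 4)/(a + 2)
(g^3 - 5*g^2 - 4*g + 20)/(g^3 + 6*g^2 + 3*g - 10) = (g^2 - 7*g + 10)/(g^2 + 4*g - 5)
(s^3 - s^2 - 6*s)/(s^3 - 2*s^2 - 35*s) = (-s^2 + s + 6)/(-s^2 + 2*s + 35)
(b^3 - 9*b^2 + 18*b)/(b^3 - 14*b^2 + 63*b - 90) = b/(b - 5)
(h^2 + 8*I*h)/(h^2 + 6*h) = (h + 8*I)/(h + 6)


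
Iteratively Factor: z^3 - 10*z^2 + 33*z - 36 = (z - 3)*(z^2 - 7*z + 12) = (z - 3)^2*(z - 4)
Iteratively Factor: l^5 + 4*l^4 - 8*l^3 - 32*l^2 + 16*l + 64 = (l + 4)*(l^4 - 8*l^2 + 16) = (l + 2)*(l + 4)*(l^3 - 2*l^2 - 4*l + 8) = (l - 2)*(l + 2)*(l + 4)*(l^2 - 4) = (l - 2)*(l + 2)^2*(l + 4)*(l - 2)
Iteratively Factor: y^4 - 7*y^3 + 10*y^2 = (y)*(y^3 - 7*y^2 + 10*y) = y*(y - 5)*(y^2 - 2*y) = y^2*(y - 5)*(y - 2)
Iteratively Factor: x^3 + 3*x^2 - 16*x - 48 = (x + 4)*(x^2 - x - 12) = (x + 3)*(x + 4)*(x - 4)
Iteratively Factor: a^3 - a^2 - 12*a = (a - 4)*(a^2 + 3*a) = a*(a - 4)*(a + 3)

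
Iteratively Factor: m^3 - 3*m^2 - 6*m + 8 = (m - 4)*(m^2 + m - 2) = (m - 4)*(m + 2)*(m - 1)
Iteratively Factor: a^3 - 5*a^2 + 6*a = (a)*(a^2 - 5*a + 6) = a*(a - 2)*(a - 3)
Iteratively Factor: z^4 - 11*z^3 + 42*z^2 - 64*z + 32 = (z - 4)*(z^3 - 7*z^2 + 14*z - 8) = (z - 4)*(z - 2)*(z^2 - 5*z + 4) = (z - 4)*(z - 2)*(z - 1)*(z - 4)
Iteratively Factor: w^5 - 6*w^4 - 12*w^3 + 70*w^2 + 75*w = (w - 5)*(w^4 - w^3 - 17*w^2 - 15*w) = (w - 5)^2*(w^3 + 4*w^2 + 3*w) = (w - 5)^2*(w + 1)*(w^2 + 3*w) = (w - 5)^2*(w + 1)*(w + 3)*(w)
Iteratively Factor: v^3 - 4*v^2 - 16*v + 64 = (v - 4)*(v^2 - 16) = (v - 4)*(v + 4)*(v - 4)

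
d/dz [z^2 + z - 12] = 2*z + 1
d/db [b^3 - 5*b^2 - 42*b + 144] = 3*b^2 - 10*b - 42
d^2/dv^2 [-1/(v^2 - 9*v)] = 2*(v*(v - 9) - (2*v - 9)^2)/(v^3*(v - 9)^3)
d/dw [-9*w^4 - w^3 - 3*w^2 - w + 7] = -36*w^3 - 3*w^2 - 6*w - 1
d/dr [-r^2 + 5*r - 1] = 5 - 2*r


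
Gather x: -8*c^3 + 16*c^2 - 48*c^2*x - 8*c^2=-8*c^3 - 48*c^2*x + 8*c^2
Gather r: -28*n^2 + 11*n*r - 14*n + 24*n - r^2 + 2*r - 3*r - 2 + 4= -28*n^2 + 10*n - r^2 + r*(11*n - 1) + 2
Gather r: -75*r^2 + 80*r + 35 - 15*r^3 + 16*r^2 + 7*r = -15*r^3 - 59*r^2 + 87*r + 35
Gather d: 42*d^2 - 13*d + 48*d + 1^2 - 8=42*d^2 + 35*d - 7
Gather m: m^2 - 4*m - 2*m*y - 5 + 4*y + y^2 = m^2 + m*(-2*y - 4) + y^2 + 4*y - 5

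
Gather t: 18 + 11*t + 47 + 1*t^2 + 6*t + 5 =t^2 + 17*t + 70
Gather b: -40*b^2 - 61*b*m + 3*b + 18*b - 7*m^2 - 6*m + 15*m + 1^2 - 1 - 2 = -40*b^2 + b*(21 - 61*m) - 7*m^2 + 9*m - 2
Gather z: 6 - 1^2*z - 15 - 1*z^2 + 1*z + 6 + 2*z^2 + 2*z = z^2 + 2*z - 3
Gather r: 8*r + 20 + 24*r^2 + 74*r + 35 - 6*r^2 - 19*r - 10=18*r^2 + 63*r + 45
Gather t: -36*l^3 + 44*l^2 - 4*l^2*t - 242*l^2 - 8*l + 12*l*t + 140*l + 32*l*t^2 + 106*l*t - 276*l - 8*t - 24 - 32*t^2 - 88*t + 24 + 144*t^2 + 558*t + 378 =-36*l^3 - 198*l^2 - 144*l + t^2*(32*l + 112) + t*(-4*l^2 + 118*l + 462) + 378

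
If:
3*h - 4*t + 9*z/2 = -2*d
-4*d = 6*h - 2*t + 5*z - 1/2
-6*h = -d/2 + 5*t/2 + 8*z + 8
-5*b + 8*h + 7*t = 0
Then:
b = -22*z/15 - 977/540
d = 4*z/3 + 71/36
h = -3*z/2 - 65/54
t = 2*z/3 + 1/12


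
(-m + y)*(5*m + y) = -5*m^2 + 4*m*y + y^2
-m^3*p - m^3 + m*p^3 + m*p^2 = (-m + p)*(m + p)*(m*p + m)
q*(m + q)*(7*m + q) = 7*m^2*q + 8*m*q^2 + q^3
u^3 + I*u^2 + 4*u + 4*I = (u - 2*I)*(u + I)*(u + 2*I)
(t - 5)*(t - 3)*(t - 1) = t^3 - 9*t^2 + 23*t - 15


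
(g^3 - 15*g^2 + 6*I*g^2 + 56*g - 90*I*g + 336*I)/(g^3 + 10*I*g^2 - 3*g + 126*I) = (g^2 - 15*g + 56)/(g^2 + 4*I*g + 21)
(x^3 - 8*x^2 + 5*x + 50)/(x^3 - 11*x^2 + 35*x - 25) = (x + 2)/(x - 1)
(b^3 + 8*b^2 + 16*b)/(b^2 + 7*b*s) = (b^2 + 8*b + 16)/(b + 7*s)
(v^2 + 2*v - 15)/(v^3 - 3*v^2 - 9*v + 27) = (v + 5)/(v^2 - 9)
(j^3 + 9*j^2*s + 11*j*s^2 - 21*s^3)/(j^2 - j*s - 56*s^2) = (-j^2 - 2*j*s + 3*s^2)/(-j + 8*s)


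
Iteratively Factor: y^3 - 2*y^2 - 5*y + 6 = (y - 1)*(y^2 - y - 6) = (y - 3)*(y - 1)*(y + 2)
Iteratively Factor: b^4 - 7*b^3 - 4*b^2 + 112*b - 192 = (b - 4)*(b^3 - 3*b^2 - 16*b + 48) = (b - 4)*(b + 4)*(b^2 - 7*b + 12) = (b - 4)*(b - 3)*(b + 4)*(b - 4)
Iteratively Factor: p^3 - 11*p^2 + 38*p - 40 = (p - 4)*(p^2 - 7*p + 10) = (p - 5)*(p - 4)*(p - 2)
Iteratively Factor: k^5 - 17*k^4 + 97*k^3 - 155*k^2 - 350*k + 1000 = (k - 5)*(k^4 - 12*k^3 + 37*k^2 + 30*k - 200) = (k - 5)*(k - 4)*(k^3 - 8*k^2 + 5*k + 50) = (k - 5)*(k - 4)*(k + 2)*(k^2 - 10*k + 25) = (k - 5)^2*(k - 4)*(k + 2)*(k - 5)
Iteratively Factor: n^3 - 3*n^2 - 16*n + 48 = (n - 3)*(n^2 - 16) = (n - 3)*(n + 4)*(n - 4)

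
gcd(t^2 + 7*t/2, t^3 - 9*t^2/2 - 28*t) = t^2 + 7*t/2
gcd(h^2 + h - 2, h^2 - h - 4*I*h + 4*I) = h - 1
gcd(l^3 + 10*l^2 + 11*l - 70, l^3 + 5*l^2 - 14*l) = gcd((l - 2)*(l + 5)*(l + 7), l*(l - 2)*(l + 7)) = l^2 + 5*l - 14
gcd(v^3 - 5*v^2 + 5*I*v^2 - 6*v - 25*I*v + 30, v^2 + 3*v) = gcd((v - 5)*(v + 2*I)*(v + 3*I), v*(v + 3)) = 1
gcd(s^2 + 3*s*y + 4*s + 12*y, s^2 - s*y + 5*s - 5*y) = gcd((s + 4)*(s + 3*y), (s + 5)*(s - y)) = 1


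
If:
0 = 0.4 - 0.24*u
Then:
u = 1.67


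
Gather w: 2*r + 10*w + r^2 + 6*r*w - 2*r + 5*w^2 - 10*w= r^2 + 6*r*w + 5*w^2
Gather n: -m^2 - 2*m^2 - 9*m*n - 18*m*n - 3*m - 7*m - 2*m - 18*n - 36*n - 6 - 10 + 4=-3*m^2 - 12*m + n*(-27*m - 54) - 12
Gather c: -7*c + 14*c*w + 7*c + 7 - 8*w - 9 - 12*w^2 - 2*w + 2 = 14*c*w - 12*w^2 - 10*w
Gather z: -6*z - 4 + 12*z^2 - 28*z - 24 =12*z^2 - 34*z - 28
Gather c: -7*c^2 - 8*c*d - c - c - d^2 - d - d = -7*c^2 + c*(-8*d - 2) - d^2 - 2*d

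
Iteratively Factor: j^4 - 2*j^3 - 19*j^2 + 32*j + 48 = (j + 1)*(j^3 - 3*j^2 - 16*j + 48) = (j - 4)*(j + 1)*(j^2 + j - 12) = (j - 4)*(j - 3)*(j + 1)*(j + 4)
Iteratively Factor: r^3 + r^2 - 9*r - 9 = (r + 1)*(r^2 - 9) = (r + 1)*(r + 3)*(r - 3)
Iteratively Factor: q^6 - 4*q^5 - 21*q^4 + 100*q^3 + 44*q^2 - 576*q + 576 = (q - 2)*(q^5 - 2*q^4 - 25*q^3 + 50*q^2 + 144*q - 288) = (q - 2)^2*(q^4 - 25*q^2 + 144) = (q - 2)^2*(q + 4)*(q^3 - 4*q^2 - 9*q + 36) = (q - 4)*(q - 2)^2*(q + 4)*(q^2 - 9) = (q - 4)*(q - 2)^2*(q + 3)*(q + 4)*(q - 3)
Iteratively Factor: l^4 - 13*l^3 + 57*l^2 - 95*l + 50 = (l - 1)*(l^3 - 12*l^2 + 45*l - 50) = (l - 5)*(l - 1)*(l^2 - 7*l + 10) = (l - 5)^2*(l - 1)*(l - 2)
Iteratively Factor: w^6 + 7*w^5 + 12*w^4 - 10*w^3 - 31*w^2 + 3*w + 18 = (w - 1)*(w^5 + 8*w^4 + 20*w^3 + 10*w^2 - 21*w - 18) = (w - 1)*(w + 2)*(w^4 + 6*w^3 + 8*w^2 - 6*w - 9) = (w - 1)^2*(w + 2)*(w^3 + 7*w^2 + 15*w + 9) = (w - 1)^2*(w + 2)*(w + 3)*(w^2 + 4*w + 3) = (w - 1)^2*(w + 2)*(w + 3)^2*(w + 1)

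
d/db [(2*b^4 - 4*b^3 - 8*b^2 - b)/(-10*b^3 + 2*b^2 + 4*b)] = (-10*b^4 + 4*b^3 - 32*b^2 - 26*b - 15)/(2*(25*b^4 - 10*b^3 - 19*b^2 + 4*b + 4))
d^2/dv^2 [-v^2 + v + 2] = -2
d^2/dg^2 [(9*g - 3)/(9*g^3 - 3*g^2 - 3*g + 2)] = 18*(243*g^5 - 243*g^4 + 108*g^3 - 90*g^2 + 27*g + 1)/(729*g^9 - 729*g^8 - 486*g^7 + 945*g^6 - 162*g^5 - 351*g^4 + 189*g^3 + 18*g^2 - 36*g + 8)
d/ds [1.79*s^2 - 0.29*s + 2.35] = 3.58*s - 0.29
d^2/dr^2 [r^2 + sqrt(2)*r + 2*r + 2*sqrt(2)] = 2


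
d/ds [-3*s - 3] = -3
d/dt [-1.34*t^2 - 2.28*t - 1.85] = -2.68*t - 2.28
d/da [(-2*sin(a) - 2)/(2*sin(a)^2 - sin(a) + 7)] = 2*(4*sin(a) - cos(2*a) - 7)*cos(a)/(-sin(a) - cos(2*a) + 8)^2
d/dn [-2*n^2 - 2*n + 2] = -4*n - 2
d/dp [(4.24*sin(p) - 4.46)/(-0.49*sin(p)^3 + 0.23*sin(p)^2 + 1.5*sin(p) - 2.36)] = (4.1552*sin(p)^3 - 7.5314*sin(p)^2 + 2.0516*sin(p) - 3.3164)*cos(p)/(0.2401*sin(p)^6 - 0.2254*sin(p)^5 - 1.4171*sin(p)^4 + 3.0028*sin(p)^3 + 1.1644*sin(p)^2 - 7.08*sin(p) + 5.5696)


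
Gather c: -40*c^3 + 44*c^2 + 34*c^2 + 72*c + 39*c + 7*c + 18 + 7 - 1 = -40*c^3 + 78*c^2 + 118*c + 24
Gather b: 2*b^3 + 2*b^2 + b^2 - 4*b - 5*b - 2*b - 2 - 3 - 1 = 2*b^3 + 3*b^2 - 11*b - 6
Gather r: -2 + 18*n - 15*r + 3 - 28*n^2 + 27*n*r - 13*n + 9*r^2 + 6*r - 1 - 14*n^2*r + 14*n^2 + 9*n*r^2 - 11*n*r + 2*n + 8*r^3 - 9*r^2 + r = -14*n^2 + 9*n*r^2 + 7*n + 8*r^3 + r*(-14*n^2 + 16*n - 8)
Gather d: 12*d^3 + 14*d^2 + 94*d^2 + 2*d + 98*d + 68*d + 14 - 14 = 12*d^3 + 108*d^2 + 168*d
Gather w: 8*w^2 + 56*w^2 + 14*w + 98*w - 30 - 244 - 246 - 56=64*w^2 + 112*w - 576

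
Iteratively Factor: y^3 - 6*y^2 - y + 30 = (y + 2)*(y^2 - 8*y + 15) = (y - 3)*(y + 2)*(y - 5)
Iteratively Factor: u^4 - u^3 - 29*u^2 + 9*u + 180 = (u - 5)*(u^3 + 4*u^2 - 9*u - 36) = (u - 5)*(u - 3)*(u^2 + 7*u + 12) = (u - 5)*(u - 3)*(u + 4)*(u + 3)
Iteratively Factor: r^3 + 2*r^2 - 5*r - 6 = (r - 2)*(r^2 + 4*r + 3) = (r - 2)*(r + 3)*(r + 1)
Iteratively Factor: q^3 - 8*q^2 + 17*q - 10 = (q - 2)*(q^2 - 6*q + 5) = (q - 2)*(q - 1)*(q - 5)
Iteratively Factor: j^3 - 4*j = (j)*(j^2 - 4) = j*(j - 2)*(j + 2)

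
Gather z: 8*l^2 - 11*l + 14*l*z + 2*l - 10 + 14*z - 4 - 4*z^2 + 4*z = 8*l^2 - 9*l - 4*z^2 + z*(14*l + 18) - 14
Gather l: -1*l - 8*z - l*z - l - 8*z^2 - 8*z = l*(-z - 2) - 8*z^2 - 16*z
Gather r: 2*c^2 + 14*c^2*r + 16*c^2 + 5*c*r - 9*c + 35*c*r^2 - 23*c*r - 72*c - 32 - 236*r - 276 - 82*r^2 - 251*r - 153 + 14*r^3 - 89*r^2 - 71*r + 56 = 18*c^2 - 81*c + 14*r^3 + r^2*(35*c - 171) + r*(14*c^2 - 18*c - 558) - 405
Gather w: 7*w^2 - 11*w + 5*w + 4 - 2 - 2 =7*w^2 - 6*w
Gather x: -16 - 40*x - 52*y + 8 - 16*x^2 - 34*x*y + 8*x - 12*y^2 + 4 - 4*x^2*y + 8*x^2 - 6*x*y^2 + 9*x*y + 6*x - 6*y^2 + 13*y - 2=x^2*(-4*y - 8) + x*(-6*y^2 - 25*y - 26) - 18*y^2 - 39*y - 6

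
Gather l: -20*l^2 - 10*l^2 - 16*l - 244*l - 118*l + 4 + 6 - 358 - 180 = -30*l^2 - 378*l - 528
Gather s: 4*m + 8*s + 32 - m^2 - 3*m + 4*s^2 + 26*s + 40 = -m^2 + m + 4*s^2 + 34*s + 72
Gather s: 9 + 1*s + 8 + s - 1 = 2*s + 16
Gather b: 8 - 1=7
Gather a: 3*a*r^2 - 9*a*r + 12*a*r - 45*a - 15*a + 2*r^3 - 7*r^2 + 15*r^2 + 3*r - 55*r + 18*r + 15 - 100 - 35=a*(3*r^2 + 3*r - 60) + 2*r^3 + 8*r^2 - 34*r - 120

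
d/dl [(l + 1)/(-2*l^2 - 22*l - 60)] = (-l^2 - 11*l + (l + 1)*(2*l + 11) - 30)/(2*(l^2 + 11*l + 30)^2)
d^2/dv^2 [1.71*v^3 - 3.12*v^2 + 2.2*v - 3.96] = 10.26*v - 6.24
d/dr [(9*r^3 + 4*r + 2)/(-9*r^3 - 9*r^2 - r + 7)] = 3*(-27*r^4 + 18*r^3 + 93*r^2 + 12*r + 10)/(81*r^6 + 162*r^5 + 99*r^4 - 108*r^3 - 125*r^2 - 14*r + 49)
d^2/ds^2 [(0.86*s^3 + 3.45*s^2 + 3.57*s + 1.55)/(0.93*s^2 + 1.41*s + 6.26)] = (8.88178419700125e-16*s^5 - 7.105427357601e-15*s^4 - 9.46654799999997*s^3 - 66.9224340000001*s^2 + 89.70015*s + 195.488046)/(0.804357*s^6 + 3.658527*s^5 + 21.789621*s^4 + 52.055649*s^3 + 146.669922*s^2 + 165.763548*s + 245.314376)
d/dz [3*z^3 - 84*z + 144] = 9*z^2 - 84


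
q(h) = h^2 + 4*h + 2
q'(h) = 2*h + 4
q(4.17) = 36.07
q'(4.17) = 12.34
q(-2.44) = -1.81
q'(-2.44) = -0.88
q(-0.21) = 1.20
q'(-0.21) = 3.58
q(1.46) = 9.97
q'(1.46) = 6.92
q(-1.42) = -1.66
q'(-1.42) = 1.16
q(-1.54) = -1.79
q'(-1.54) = 0.92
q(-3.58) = 0.50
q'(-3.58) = -3.16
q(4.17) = 36.07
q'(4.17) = 12.34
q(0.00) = 2.00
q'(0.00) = 4.00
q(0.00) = 2.00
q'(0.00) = 4.00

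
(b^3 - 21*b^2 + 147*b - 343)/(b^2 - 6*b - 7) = (b^2 - 14*b + 49)/(b + 1)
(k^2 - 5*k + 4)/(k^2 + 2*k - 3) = (k - 4)/(k + 3)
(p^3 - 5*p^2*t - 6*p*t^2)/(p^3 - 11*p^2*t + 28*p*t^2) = (p^2 - 5*p*t - 6*t^2)/(p^2 - 11*p*t + 28*t^2)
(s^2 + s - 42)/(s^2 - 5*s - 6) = (s + 7)/(s + 1)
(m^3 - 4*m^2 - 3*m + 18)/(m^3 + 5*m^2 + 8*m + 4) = (m^2 - 6*m + 9)/(m^2 + 3*m + 2)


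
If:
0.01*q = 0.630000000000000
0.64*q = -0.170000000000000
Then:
No Solution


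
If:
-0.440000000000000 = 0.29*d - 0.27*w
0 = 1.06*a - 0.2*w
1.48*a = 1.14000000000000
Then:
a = 0.77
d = 2.28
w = 4.08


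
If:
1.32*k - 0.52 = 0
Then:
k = 0.39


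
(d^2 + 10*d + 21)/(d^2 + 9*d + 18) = (d + 7)/(d + 6)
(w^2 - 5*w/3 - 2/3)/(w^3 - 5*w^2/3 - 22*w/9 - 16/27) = 9*(w - 2)/(9*w^2 - 18*w - 16)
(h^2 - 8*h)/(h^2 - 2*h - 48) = h/(h + 6)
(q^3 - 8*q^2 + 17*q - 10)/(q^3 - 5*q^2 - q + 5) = (q - 2)/(q + 1)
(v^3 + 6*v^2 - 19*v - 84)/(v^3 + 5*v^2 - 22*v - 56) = (v + 3)/(v + 2)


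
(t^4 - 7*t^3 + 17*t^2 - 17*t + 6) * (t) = t^5 - 7*t^4 + 17*t^3 - 17*t^2 + 6*t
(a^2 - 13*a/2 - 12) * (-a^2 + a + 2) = -a^4 + 15*a^3/2 + 15*a^2/2 - 25*a - 24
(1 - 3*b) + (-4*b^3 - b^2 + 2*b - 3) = -4*b^3 - b^2 - b - 2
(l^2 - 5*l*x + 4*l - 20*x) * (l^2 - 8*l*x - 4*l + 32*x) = l^4 - 13*l^3*x + 40*l^2*x^2 - 16*l^2 + 208*l*x - 640*x^2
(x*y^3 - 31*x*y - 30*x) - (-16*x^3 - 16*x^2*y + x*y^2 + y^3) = 16*x^3 + 16*x^2*y + x*y^3 - x*y^2 - 31*x*y - 30*x - y^3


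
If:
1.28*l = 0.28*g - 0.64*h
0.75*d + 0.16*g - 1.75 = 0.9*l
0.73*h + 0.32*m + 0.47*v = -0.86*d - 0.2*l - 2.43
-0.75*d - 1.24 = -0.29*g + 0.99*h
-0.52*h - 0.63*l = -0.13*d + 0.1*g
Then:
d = 4.46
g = 5.14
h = -3.13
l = 2.69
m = -1.46875*v - 14.1310174694428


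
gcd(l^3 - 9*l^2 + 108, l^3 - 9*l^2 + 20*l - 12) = l - 6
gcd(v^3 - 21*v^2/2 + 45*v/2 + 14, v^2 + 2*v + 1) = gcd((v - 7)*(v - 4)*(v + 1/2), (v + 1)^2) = 1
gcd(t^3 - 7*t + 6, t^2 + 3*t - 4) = t - 1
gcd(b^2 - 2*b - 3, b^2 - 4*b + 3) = b - 3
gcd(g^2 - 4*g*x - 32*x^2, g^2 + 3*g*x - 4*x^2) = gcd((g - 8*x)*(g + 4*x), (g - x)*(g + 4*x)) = g + 4*x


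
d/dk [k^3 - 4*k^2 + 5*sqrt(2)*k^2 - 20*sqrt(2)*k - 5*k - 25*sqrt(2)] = 3*k^2 - 8*k + 10*sqrt(2)*k - 20*sqrt(2) - 5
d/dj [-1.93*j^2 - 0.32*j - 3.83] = -3.86*j - 0.32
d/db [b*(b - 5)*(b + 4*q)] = 3*b^2 + 8*b*q - 10*b - 20*q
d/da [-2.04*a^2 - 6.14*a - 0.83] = -4.08*a - 6.14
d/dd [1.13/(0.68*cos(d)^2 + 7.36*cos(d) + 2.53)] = (1.5368*cos(d) + 8.3168)*sin(d)/(0.68*cos(d)^2 + 7.36*cos(d) + 2.53)^2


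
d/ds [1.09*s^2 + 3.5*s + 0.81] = 2.18*s + 3.5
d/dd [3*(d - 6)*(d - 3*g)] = 6*d - 9*g - 18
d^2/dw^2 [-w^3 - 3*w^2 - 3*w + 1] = -6*w - 6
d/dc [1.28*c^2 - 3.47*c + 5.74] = 2.56*c - 3.47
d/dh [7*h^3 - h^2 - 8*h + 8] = 21*h^2 - 2*h - 8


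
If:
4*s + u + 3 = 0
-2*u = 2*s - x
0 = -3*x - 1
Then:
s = -17/18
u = 7/9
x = -1/3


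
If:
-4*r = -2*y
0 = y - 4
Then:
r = 2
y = 4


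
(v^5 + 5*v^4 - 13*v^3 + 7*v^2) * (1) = v^5 + 5*v^4 - 13*v^3 + 7*v^2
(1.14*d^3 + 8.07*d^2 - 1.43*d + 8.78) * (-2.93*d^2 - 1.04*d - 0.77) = -3.3402*d^5 - 24.8307*d^4 - 5.0807*d^3 - 30.4521*d^2 - 8.0301*d - 6.7606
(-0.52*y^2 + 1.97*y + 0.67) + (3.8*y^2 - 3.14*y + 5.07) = 3.28*y^2 - 1.17*y + 5.74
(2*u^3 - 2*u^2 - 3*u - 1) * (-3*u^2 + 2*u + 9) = -6*u^5 + 10*u^4 + 23*u^3 - 21*u^2 - 29*u - 9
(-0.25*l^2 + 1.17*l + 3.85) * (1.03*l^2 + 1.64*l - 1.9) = -0.2575*l^4 + 0.7951*l^3 + 6.3593*l^2 + 4.091*l - 7.315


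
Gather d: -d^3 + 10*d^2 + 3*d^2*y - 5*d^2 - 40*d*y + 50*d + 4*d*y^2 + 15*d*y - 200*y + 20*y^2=-d^3 + d^2*(3*y + 5) + d*(4*y^2 - 25*y + 50) + 20*y^2 - 200*y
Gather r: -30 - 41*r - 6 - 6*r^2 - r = -6*r^2 - 42*r - 36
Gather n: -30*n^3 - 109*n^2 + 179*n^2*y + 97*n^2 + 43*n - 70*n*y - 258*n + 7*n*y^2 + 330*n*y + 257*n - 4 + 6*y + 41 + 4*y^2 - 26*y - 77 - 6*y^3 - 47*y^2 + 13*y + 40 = -30*n^3 + n^2*(179*y - 12) + n*(7*y^2 + 260*y + 42) - 6*y^3 - 43*y^2 - 7*y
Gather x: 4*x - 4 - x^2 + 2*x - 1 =-x^2 + 6*x - 5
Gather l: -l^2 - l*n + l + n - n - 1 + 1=-l^2 + l*(1 - n)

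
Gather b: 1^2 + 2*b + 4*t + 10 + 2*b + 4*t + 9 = 4*b + 8*t + 20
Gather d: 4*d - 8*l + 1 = 4*d - 8*l + 1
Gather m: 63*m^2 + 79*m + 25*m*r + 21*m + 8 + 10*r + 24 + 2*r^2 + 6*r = 63*m^2 + m*(25*r + 100) + 2*r^2 + 16*r + 32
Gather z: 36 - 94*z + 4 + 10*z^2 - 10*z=10*z^2 - 104*z + 40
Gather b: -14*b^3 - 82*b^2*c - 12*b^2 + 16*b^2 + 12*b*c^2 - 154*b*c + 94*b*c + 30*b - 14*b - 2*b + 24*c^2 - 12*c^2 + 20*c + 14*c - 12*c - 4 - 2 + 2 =-14*b^3 + b^2*(4 - 82*c) + b*(12*c^2 - 60*c + 14) + 12*c^2 + 22*c - 4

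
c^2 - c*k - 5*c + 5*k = (c - 5)*(c - k)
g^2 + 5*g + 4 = (g + 1)*(g + 4)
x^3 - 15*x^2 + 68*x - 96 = (x - 8)*(x - 4)*(x - 3)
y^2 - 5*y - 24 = (y - 8)*(y + 3)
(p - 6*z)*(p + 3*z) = p^2 - 3*p*z - 18*z^2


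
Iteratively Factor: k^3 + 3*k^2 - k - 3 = (k + 1)*(k^2 + 2*k - 3) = (k - 1)*(k + 1)*(k + 3)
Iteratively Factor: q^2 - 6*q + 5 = (q - 5)*(q - 1)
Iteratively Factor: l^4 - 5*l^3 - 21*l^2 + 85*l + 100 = (l + 1)*(l^3 - 6*l^2 - 15*l + 100) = (l - 5)*(l + 1)*(l^2 - l - 20) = (l - 5)*(l + 1)*(l + 4)*(l - 5)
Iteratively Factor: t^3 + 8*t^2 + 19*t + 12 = (t + 1)*(t^2 + 7*t + 12) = (t + 1)*(t + 4)*(t + 3)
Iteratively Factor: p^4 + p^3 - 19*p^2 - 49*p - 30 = (p + 2)*(p^3 - p^2 - 17*p - 15) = (p + 1)*(p + 2)*(p^2 - 2*p - 15) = (p + 1)*(p + 2)*(p + 3)*(p - 5)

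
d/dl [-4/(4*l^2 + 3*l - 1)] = 4*(8*l + 3)/(4*l^2 + 3*l - 1)^2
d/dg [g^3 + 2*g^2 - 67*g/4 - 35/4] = 3*g^2 + 4*g - 67/4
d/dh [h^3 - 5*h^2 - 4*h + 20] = 3*h^2 - 10*h - 4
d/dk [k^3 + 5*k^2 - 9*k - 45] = 3*k^2 + 10*k - 9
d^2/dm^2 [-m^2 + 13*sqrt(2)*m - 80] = -2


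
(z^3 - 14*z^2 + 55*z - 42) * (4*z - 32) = 4*z^4 - 88*z^3 + 668*z^2 - 1928*z + 1344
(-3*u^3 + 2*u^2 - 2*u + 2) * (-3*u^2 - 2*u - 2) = 9*u^5 + 8*u^3 - 6*u^2 - 4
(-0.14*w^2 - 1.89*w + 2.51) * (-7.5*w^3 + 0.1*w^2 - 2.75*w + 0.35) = 1.05*w^5 + 14.161*w^4 - 18.629*w^3 + 5.3995*w^2 - 7.564*w + 0.8785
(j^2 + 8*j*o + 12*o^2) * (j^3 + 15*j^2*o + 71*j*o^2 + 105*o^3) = j^5 + 23*j^4*o + 203*j^3*o^2 + 853*j^2*o^3 + 1692*j*o^4 + 1260*o^5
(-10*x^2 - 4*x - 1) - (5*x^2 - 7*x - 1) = -15*x^2 + 3*x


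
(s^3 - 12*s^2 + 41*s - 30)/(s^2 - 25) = (s^2 - 7*s + 6)/(s + 5)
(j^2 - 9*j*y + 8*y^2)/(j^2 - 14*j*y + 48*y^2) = (-j + y)/(-j + 6*y)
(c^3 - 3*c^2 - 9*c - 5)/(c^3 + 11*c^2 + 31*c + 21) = (c^2 - 4*c - 5)/(c^2 + 10*c + 21)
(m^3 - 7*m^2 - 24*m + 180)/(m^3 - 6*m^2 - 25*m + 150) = (m - 6)/(m - 5)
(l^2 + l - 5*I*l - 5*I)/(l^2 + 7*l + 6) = (l - 5*I)/(l + 6)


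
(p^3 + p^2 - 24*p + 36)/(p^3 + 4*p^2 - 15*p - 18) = (p - 2)/(p + 1)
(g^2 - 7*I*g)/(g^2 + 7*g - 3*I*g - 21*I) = g*(g - 7*I)/(g^2 + g*(7 - 3*I) - 21*I)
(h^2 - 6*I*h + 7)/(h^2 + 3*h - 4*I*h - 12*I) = (h^2 - 6*I*h + 7)/(h^2 + h*(3 - 4*I) - 12*I)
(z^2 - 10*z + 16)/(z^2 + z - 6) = (z - 8)/(z + 3)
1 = 1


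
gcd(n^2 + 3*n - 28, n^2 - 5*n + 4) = n - 4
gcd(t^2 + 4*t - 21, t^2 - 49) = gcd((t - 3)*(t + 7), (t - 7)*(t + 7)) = t + 7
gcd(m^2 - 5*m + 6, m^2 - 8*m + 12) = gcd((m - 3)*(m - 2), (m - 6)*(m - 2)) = m - 2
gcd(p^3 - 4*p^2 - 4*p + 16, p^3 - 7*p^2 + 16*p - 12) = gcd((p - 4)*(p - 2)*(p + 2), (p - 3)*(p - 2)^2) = p - 2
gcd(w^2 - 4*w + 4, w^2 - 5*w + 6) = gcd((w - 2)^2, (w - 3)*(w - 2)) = w - 2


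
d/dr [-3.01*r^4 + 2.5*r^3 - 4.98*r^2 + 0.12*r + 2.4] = -12.04*r^3 + 7.5*r^2 - 9.96*r + 0.12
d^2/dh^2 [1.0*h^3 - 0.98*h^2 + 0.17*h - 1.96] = 6.0*h - 1.96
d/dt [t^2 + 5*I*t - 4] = 2*t + 5*I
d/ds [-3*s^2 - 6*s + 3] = -6*s - 6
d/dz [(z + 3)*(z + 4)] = 2*z + 7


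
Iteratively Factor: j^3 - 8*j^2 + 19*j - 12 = (j - 1)*(j^2 - 7*j + 12) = (j - 4)*(j - 1)*(j - 3)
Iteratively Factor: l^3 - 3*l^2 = (l)*(l^2 - 3*l) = l*(l - 3)*(l)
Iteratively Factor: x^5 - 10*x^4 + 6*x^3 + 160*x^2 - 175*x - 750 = (x + 3)*(x^4 - 13*x^3 + 45*x^2 + 25*x - 250) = (x - 5)*(x + 3)*(x^3 - 8*x^2 + 5*x + 50) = (x - 5)*(x + 2)*(x + 3)*(x^2 - 10*x + 25) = (x - 5)^2*(x + 2)*(x + 3)*(x - 5)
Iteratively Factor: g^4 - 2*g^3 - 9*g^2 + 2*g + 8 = (g + 2)*(g^3 - 4*g^2 - g + 4) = (g - 1)*(g + 2)*(g^2 - 3*g - 4) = (g - 4)*(g - 1)*(g + 2)*(g + 1)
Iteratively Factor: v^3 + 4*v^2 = (v)*(v^2 + 4*v) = v*(v + 4)*(v)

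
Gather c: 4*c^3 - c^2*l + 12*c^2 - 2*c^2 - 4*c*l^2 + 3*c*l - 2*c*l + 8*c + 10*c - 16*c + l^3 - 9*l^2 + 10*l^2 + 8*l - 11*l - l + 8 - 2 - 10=4*c^3 + c^2*(10 - l) + c*(-4*l^2 + l + 2) + l^3 + l^2 - 4*l - 4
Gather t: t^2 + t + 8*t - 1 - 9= t^2 + 9*t - 10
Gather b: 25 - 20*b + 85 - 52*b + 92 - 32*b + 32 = 234 - 104*b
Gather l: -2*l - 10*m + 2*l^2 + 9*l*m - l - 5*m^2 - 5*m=2*l^2 + l*(9*m - 3) - 5*m^2 - 15*m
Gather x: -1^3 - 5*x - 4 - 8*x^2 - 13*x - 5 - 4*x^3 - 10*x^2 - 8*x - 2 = -4*x^3 - 18*x^2 - 26*x - 12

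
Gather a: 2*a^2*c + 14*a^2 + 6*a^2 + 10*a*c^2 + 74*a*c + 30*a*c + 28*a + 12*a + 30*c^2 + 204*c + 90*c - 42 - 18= a^2*(2*c + 20) + a*(10*c^2 + 104*c + 40) + 30*c^2 + 294*c - 60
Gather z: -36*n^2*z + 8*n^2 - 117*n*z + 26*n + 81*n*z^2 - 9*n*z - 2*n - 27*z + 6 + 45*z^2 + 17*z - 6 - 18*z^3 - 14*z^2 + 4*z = 8*n^2 + 24*n - 18*z^3 + z^2*(81*n + 31) + z*(-36*n^2 - 126*n - 6)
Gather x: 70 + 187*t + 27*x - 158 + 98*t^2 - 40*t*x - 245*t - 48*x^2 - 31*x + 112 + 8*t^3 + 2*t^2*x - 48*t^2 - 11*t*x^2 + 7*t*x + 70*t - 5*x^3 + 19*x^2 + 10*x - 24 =8*t^3 + 50*t^2 + 12*t - 5*x^3 + x^2*(-11*t - 29) + x*(2*t^2 - 33*t + 6)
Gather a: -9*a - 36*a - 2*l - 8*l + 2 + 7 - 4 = -45*a - 10*l + 5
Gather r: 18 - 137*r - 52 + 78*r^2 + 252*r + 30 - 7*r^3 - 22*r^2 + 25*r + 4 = -7*r^3 + 56*r^2 + 140*r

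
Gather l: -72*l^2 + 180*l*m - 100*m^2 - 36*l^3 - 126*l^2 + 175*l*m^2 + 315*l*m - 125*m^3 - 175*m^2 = -36*l^3 - 198*l^2 + l*(175*m^2 + 495*m) - 125*m^3 - 275*m^2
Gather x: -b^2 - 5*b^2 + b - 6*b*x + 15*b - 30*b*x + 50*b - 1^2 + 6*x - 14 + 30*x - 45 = -6*b^2 + 66*b + x*(36 - 36*b) - 60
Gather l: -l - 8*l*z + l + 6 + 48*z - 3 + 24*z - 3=-8*l*z + 72*z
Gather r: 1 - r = 1 - r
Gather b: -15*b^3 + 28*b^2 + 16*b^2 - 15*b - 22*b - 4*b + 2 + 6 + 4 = -15*b^3 + 44*b^2 - 41*b + 12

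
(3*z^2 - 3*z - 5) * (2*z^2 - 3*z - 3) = 6*z^4 - 15*z^3 - 10*z^2 + 24*z + 15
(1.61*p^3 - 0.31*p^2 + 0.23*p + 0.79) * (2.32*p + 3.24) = 3.7352*p^4 + 4.4972*p^3 - 0.4708*p^2 + 2.578*p + 2.5596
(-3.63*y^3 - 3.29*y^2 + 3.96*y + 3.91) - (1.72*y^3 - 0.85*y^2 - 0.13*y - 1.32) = -5.35*y^3 - 2.44*y^2 + 4.09*y + 5.23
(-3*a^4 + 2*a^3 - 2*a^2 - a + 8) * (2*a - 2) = -6*a^5 + 10*a^4 - 8*a^3 + 2*a^2 + 18*a - 16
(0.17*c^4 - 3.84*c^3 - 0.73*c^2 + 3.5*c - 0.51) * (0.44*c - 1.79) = 0.0748*c^5 - 1.9939*c^4 + 6.5524*c^3 + 2.8467*c^2 - 6.4894*c + 0.9129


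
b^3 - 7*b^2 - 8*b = b*(b - 8)*(b + 1)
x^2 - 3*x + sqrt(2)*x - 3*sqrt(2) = (x - 3)*(x + sqrt(2))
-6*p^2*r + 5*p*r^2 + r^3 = r*(-p + r)*(6*p + r)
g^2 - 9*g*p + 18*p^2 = (g - 6*p)*(g - 3*p)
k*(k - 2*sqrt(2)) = k^2 - 2*sqrt(2)*k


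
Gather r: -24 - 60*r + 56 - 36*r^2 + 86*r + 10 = -36*r^2 + 26*r + 42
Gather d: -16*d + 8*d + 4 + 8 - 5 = 7 - 8*d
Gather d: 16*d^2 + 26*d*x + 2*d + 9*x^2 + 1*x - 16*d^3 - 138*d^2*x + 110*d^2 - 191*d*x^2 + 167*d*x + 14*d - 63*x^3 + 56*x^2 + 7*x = -16*d^3 + d^2*(126 - 138*x) + d*(-191*x^2 + 193*x + 16) - 63*x^3 + 65*x^2 + 8*x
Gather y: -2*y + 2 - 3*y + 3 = 5 - 5*y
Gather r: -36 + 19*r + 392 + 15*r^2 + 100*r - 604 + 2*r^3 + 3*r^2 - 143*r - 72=2*r^3 + 18*r^2 - 24*r - 320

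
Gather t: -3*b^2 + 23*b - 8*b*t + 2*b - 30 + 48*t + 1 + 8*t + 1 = -3*b^2 + 25*b + t*(56 - 8*b) - 28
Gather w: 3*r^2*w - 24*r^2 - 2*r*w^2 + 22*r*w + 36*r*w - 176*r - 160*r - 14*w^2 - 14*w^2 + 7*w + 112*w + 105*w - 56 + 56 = -24*r^2 - 336*r + w^2*(-2*r - 28) + w*(3*r^2 + 58*r + 224)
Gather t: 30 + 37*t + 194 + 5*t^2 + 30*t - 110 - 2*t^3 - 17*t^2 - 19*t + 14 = -2*t^3 - 12*t^2 + 48*t + 128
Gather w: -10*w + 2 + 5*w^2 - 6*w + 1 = 5*w^2 - 16*w + 3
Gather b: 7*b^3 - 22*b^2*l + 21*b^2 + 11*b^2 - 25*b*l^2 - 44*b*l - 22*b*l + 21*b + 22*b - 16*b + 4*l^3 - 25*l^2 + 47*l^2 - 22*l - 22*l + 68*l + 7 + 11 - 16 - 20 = 7*b^3 + b^2*(32 - 22*l) + b*(-25*l^2 - 66*l + 27) + 4*l^3 + 22*l^2 + 24*l - 18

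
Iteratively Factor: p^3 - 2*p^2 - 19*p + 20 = (p - 1)*(p^2 - p - 20) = (p - 5)*(p - 1)*(p + 4)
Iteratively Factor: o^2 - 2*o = (o - 2)*(o)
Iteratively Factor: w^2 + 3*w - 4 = (w + 4)*(w - 1)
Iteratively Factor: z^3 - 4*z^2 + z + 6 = (z - 2)*(z^2 - 2*z - 3) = (z - 2)*(z + 1)*(z - 3)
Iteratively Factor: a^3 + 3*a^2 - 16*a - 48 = (a - 4)*(a^2 + 7*a + 12) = (a - 4)*(a + 4)*(a + 3)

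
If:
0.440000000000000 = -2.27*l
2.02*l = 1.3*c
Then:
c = -0.30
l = -0.19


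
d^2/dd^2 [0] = 0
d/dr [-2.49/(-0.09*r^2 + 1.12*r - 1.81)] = (2.7888 - 0.4482*r)/(0.09*r^2 - 1.12*r + 1.81)^2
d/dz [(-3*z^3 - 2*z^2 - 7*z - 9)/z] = -6*z - 2 + 9/z^2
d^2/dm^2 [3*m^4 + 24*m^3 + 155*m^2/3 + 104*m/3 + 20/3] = 36*m^2 + 144*m + 310/3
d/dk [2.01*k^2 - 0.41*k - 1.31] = 4.02*k - 0.41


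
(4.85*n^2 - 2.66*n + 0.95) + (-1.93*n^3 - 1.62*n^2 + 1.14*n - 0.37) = -1.93*n^3 + 3.23*n^2 - 1.52*n + 0.58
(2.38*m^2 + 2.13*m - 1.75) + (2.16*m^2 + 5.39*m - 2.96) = 4.54*m^2 + 7.52*m - 4.71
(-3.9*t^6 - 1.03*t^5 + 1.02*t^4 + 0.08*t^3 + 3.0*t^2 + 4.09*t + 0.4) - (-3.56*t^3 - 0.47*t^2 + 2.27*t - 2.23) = -3.9*t^6 - 1.03*t^5 + 1.02*t^4 + 3.64*t^3 + 3.47*t^2 + 1.82*t + 2.63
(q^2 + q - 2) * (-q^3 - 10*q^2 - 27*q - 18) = -q^5 - 11*q^4 - 35*q^3 - 25*q^2 + 36*q + 36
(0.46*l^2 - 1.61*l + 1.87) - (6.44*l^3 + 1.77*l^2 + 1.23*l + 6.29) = -6.44*l^3 - 1.31*l^2 - 2.84*l - 4.42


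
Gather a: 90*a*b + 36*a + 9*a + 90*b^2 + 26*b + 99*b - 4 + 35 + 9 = a*(90*b + 45) + 90*b^2 + 125*b + 40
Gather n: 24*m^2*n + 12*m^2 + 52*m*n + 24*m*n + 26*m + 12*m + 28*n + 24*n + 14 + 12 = 12*m^2 + 38*m + n*(24*m^2 + 76*m + 52) + 26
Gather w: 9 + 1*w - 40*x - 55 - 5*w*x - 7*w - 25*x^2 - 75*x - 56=w*(-5*x - 6) - 25*x^2 - 115*x - 102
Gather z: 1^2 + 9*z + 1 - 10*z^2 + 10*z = -10*z^2 + 19*z + 2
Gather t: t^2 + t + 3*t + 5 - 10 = t^2 + 4*t - 5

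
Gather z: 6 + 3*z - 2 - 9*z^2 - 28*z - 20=-9*z^2 - 25*z - 16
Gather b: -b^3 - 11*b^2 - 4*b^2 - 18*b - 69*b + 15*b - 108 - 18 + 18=-b^3 - 15*b^2 - 72*b - 108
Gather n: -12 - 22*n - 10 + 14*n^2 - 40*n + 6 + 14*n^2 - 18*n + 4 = 28*n^2 - 80*n - 12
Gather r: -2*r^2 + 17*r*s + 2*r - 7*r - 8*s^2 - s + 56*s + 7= -2*r^2 + r*(17*s - 5) - 8*s^2 + 55*s + 7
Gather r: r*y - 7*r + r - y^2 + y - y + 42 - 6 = r*(y - 6) - y^2 + 36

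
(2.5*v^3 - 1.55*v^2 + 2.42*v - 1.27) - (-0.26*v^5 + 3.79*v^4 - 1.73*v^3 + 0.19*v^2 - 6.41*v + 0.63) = 0.26*v^5 - 3.79*v^4 + 4.23*v^3 - 1.74*v^2 + 8.83*v - 1.9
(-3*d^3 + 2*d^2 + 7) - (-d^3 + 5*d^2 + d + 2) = -2*d^3 - 3*d^2 - d + 5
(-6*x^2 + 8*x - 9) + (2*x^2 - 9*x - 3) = -4*x^2 - x - 12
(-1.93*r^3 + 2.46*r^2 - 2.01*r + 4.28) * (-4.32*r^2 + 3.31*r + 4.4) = 8.3376*r^5 - 17.0155*r^4 + 8.3338*r^3 - 14.3187*r^2 + 5.3228*r + 18.832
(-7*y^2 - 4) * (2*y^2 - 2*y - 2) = -14*y^4 + 14*y^3 + 6*y^2 + 8*y + 8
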